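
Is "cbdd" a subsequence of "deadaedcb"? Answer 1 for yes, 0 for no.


Check if "cbdd" is a subsequence of "deadaedcb"
Greedy scan:
  Position 0 ('d'): no match needed
  Position 1 ('e'): no match needed
  Position 2 ('a'): no match needed
  Position 3 ('d'): no match needed
  Position 4 ('a'): no match needed
  Position 5 ('e'): no match needed
  Position 6 ('d'): no match needed
  Position 7 ('c'): matches sub[0] = 'c'
  Position 8 ('b'): matches sub[1] = 'b'
Only matched 2/4 characters => not a subsequence

0


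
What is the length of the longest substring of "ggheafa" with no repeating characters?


Input: "ggheafa"
Sliding window (track last position of each char):
  Position 0 ('g'): window [0,0] length 1 -- new best
  Position 1 ('g'): repeat (last at 0), move window start to 1
  Position 1 ('g'): window [1,1] length 1
  Position 2 ('h'): window [1,2] length 2 -- new best
  Position 3 ('e'): window [1,3] length 3 -- new best
  Position 4 ('a'): window [1,4] length 4 -- new best
  Position 5 ('f'): window [1,5] length 5 -- new best
  Position 6 ('a'): repeat (last at 4), move window start to 5
  Position 6 ('a'): window [5,6] length 2
Longest substring with no repeats: "gheaf" with length 5

5


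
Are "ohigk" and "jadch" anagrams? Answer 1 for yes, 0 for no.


Strings: "ohigk", "jadch"
Sorted first:  ghiko
Sorted second: acdhj
Differ at position 0: 'g' vs 'a' => not anagrams

0


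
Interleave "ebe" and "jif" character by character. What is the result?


Interleaving "ebe" and "jif":
  Position 0: 'e' from first, 'j' from second => "ej"
  Position 1: 'b' from first, 'i' from second => "bi"
  Position 2: 'e' from first, 'f' from second => "ef"
Result: ejbief

ejbief


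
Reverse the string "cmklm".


Input: cmklm
Reading characters right to left:
  Position 4: 'm'
  Position 3: 'l'
  Position 2: 'k'
  Position 1: 'm'
  Position 0: 'c'
Reversed: mlkmc

mlkmc


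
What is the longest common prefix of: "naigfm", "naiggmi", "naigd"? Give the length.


Words: naigfm, naiggmi, naigd
  Position 0: all 'n' => match
  Position 1: all 'a' => match
  Position 2: all 'i' => match
  Position 3: all 'g' => match
  Position 4: ('f', 'g', 'd') => mismatch, stop
LCP = "naig" (length 4)

4


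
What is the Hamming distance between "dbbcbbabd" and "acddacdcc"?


Comparing "dbbcbbabd" and "acddacdcc" position by position:
  Position 0: 'd' vs 'a' => differ
  Position 1: 'b' vs 'c' => differ
  Position 2: 'b' vs 'd' => differ
  Position 3: 'c' vs 'd' => differ
  Position 4: 'b' vs 'a' => differ
  Position 5: 'b' vs 'c' => differ
  Position 6: 'a' vs 'd' => differ
  Position 7: 'b' vs 'c' => differ
  Position 8: 'd' vs 'c' => differ
Total differences (Hamming distance): 9

9


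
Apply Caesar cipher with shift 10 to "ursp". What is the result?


Caesar cipher: shift "ursp" by 10
  'u' (pos 20) + 10 = pos 4 = 'e'
  'r' (pos 17) + 10 = pos 1 = 'b'
  's' (pos 18) + 10 = pos 2 = 'c'
  'p' (pos 15) + 10 = pos 25 = 'z'
Result: ebcz

ebcz


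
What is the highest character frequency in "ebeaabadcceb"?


Input: ebeaabadcceb
Character counts:
  'a': 3
  'b': 3
  'c': 2
  'd': 1
  'e': 3
Maximum frequency: 3

3


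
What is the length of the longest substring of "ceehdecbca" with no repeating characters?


Input: "ceehdecbca"
Sliding window (track last position of each char):
  Position 0 ('c'): window [0,0] length 1 -- new best
  Position 1 ('e'): window [0,1] length 2 -- new best
  Position 2 ('e'): repeat (last at 1), move window start to 2
  Position 2 ('e'): window [2,2] length 1
  Position 3 ('h'): window [2,3] length 2
  Position 4 ('d'): window [2,4] length 3 -- new best
  Position 5 ('e'): repeat (last at 2), move window start to 3
  Position 5 ('e'): window [3,5] length 3
  Position 6 ('c'): window [3,6] length 4 -- new best
  Position 7 ('b'): window [3,7] length 5 -- new best
  Position 8 ('c'): repeat (last at 6), move window start to 7
  Position 8 ('c'): window [7,8] length 2
  Position 9 ('a'): window [7,9] length 3
Longest substring with no repeats: "hdecb" with length 5

5


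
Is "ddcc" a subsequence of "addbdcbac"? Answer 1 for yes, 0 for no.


Check if "ddcc" is a subsequence of "addbdcbac"
Greedy scan:
  Position 0 ('a'): no match needed
  Position 1 ('d'): matches sub[0] = 'd'
  Position 2 ('d'): matches sub[1] = 'd'
  Position 3 ('b'): no match needed
  Position 4 ('d'): no match needed
  Position 5 ('c'): matches sub[2] = 'c'
  Position 6 ('b'): no match needed
  Position 7 ('a'): no match needed
  Position 8 ('c'): matches sub[3] = 'c'
All 4 characters matched => is a subsequence

1


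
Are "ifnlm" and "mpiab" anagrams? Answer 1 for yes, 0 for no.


Strings: "ifnlm", "mpiab"
Sorted first:  filmn
Sorted second: abimp
Differ at position 0: 'f' vs 'a' => not anagrams

0


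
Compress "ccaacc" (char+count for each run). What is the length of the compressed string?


Input: ccaacc
Runs:
  'c' x 2 => "c2"
  'a' x 2 => "a2"
  'c' x 2 => "c2"
Compressed: "c2a2c2"
Compressed length: 6

6


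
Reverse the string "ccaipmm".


Input: ccaipmm
Reading characters right to left:
  Position 6: 'm'
  Position 5: 'm'
  Position 4: 'p'
  Position 3: 'i'
  Position 2: 'a'
  Position 1: 'c'
  Position 0: 'c'
Reversed: mmpiacc

mmpiacc


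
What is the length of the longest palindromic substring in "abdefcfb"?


Input: "abdefcfb"
Checking substrings for palindromes:
  [4:7] "fcf" (len 3) => palindrome
Longest palindromic substring: "fcf" with length 3

3


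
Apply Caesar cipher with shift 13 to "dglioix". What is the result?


Caesar cipher: shift "dglioix" by 13
  'd' (pos 3) + 13 = pos 16 = 'q'
  'g' (pos 6) + 13 = pos 19 = 't'
  'l' (pos 11) + 13 = pos 24 = 'y'
  'i' (pos 8) + 13 = pos 21 = 'v'
  'o' (pos 14) + 13 = pos 1 = 'b'
  'i' (pos 8) + 13 = pos 21 = 'v'
  'x' (pos 23) + 13 = pos 10 = 'k'
Result: qtyvbvk

qtyvbvk


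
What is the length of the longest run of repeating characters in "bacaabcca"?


Input: "bacaabcca"
Scanning for longest run:
  Position 1 ('a'): new char, reset run to 1
  Position 2 ('c'): new char, reset run to 1
  Position 3 ('a'): new char, reset run to 1
  Position 4 ('a'): continues run of 'a', length=2
  Position 5 ('b'): new char, reset run to 1
  Position 6 ('c'): new char, reset run to 1
  Position 7 ('c'): continues run of 'c', length=2
  Position 8 ('a'): new char, reset run to 1
Longest run: 'a' with length 2

2


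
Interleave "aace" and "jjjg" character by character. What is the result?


Interleaving "aace" and "jjjg":
  Position 0: 'a' from first, 'j' from second => "aj"
  Position 1: 'a' from first, 'j' from second => "aj"
  Position 2: 'c' from first, 'j' from second => "cj"
  Position 3: 'e' from first, 'g' from second => "eg"
Result: ajajcjeg

ajajcjeg


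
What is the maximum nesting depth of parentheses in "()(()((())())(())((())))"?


Input: "()(()((())())(())((())))"
Tracking depth:
  Position 0 '(': depth becomes 1
  Position 1 ')': depth becomes 0
  Position 2 '(': depth becomes 1
  Position 3 '(': depth becomes 2
  Position 4 ')': depth becomes 1
  Position 5 '(': depth becomes 2
  Position 6 '(': depth becomes 3
  Position 7 '(': depth becomes 4
  Position 8 ')': depth becomes 3
  Position 9 ')': depth becomes 2
  Position 10 '(': depth becomes 3
  Position 11 ')': depth becomes 2
  Position 12 ')': depth becomes 1
  Position 13 '(': depth becomes 2
  Position 14 '(': depth becomes 3
  Position 15 ')': depth becomes 2
  Position 16 ')': depth becomes 1
  Position 17 '(': depth becomes 2
  Position 18 '(': depth becomes 3
  Position 19 '(': depth becomes 4
  Position 20 ')': depth becomes 3
  Position 21 ')': depth becomes 2
  Position 22 ')': depth becomes 1
  Position 23 ')': depth becomes 0
Maximum depth reached: 4

4


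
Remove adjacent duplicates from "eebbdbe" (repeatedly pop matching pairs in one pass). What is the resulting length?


Input: eebbdbe
Stack-based adjacent duplicate removal:
  Read 'e': push. Stack: e
  Read 'e': matches stack top 'e' => pop. Stack: (empty)
  Read 'b': push. Stack: b
  Read 'b': matches stack top 'b' => pop. Stack: (empty)
  Read 'd': push. Stack: d
  Read 'b': push. Stack: db
  Read 'e': push. Stack: dbe
Final stack: "dbe" (length 3)

3


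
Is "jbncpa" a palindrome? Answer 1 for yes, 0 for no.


Input: jbncpa
Reversed: apcnbj
  Compare pos 0 ('j') with pos 5 ('a'): MISMATCH
  Compare pos 1 ('b') with pos 4 ('p'): MISMATCH
  Compare pos 2 ('n') with pos 3 ('c'): MISMATCH
Result: not a palindrome

0


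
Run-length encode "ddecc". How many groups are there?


Input: ddecc
Scanning for consecutive runs:
  Group 1: 'd' x 2 (positions 0-1)
  Group 2: 'e' x 1 (positions 2-2)
  Group 3: 'c' x 2 (positions 3-4)
Total groups: 3

3


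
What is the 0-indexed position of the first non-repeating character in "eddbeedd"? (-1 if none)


Input: eddbeedd
Character frequencies:
  'b': 1
  'd': 4
  'e': 3
Scanning left to right for freq == 1:
  Position 0 ('e'): freq=3, skip
  Position 1 ('d'): freq=4, skip
  Position 2 ('d'): freq=4, skip
  Position 3 ('b'): unique! => answer = 3

3


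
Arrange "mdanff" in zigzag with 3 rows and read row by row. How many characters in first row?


Zigzag "mdanff" into 3 rows:
Placing characters:
  'm' => row 0
  'd' => row 1
  'a' => row 2
  'n' => row 1
  'f' => row 0
  'f' => row 1
Rows:
  Row 0: "mf"
  Row 1: "dnf"
  Row 2: "a"
First row length: 2

2


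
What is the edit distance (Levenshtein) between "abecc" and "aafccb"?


Computing edit distance: "abecc" -> "aafccb"
DP table:
           a    a    f    c    c    b
      0    1    2    3    4    5    6
  a   1    0    1    2    3    4    5
  b   2    1    1    2    3    4    4
  e   3    2    2    2    3    4    5
  c   4    3    3    3    2    3    4
  c   5    4    4    4    3    2    3
Edit distance = dp[5][6] = 3

3


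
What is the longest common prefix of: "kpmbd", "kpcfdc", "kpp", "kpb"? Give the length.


Words: kpmbd, kpcfdc, kpp, kpb
  Position 0: all 'k' => match
  Position 1: all 'p' => match
  Position 2: ('m', 'c', 'p', 'b') => mismatch, stop
LCP = "kp" (length 2)

2


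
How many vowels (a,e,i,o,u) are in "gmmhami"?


Input: gmmhami
Checking each character:
  'g' at position 0: consonant
  'm' at position 1: consonant
  'm' at position 2: consonant
  'h' at position 3: consonant
  'a' at position 4: vowel (running total: 1)
  'm' at position 5: consonant
  'i' at position 6: vowel (running total: 2)
Total vowels: 2

2


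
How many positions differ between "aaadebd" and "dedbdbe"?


Comparing "aaadebd" and "dedbdbe" position by position:
  Position 0: 'a' vs 'd' => DIFFER
  Position 1: 'a' vs 'e' => DIFFER
  Position 2: 'a' vs 'd' => DIFFER
  Position 3: 'd' vs 'b' => DIFFER
  Position 4: 'e' vs 'd' => DIFFER
  Position 5: 'b' vs 'b' => same
  Position 6: 'd' vs 'e' => DIFFER
Positions that differ: 6

6


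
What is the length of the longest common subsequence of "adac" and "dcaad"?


LCS of "adac" and "dcaad"
DP table:
           d    c    a    a    d
      0    0    0    0    0    0
  a   0    0    0    1    1    1
  d   0    1    1    1    1    2
  a   0    1    1    2    2    2
  c   0    1    2    2    2    2
LCS length = dp[4][5] = 2

2


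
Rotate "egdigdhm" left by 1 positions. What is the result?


Input: "egdigdhm", rotate left by 1
First 1 characters: "e"
Remaining characters: "gdigdhm"
Concatenate remaining + first: "gdigdhm" + "e" = "gdigdhme"

gdigdhme


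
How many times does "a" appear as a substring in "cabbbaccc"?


Searching for "a" in "cabbbaccc"
Scanning each position:
  Position 0: "c" => no
  Position 1: "a" => MATCH
  Position 2: "b" => no
  Position 3: "b" => no
  Position 4: "b" => no
  Position 5: "a" => MATCH
  Position 6: "c" => no
  Position 7: "c" => no
  Position 8: "c" => no
Total occurrences: 2

2


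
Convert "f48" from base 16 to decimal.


Input: "f48" in base 16
Positional expansion:
  Digit 'f' (value 15) x 16^2 = 3840
  Digit '4' (value 4) x 16^1 = 64
  Digit '8' (value 8) x 16^0 = 8
Sum = 3912

3912


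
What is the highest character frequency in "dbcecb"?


Input: dbcecb
Character counts:
  'b': 2
  'c': 2
  'd': 1
  'e': 1
Maximum frequency: 2

2


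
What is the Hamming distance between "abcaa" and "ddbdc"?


Comparing "abcaa" and "ddbdc" position by position:
  Position 0: 'a' vs 'd' => differ
  Position 1: 'b' vs 'd' => differ
  Position 2: 'c' vs 'b' => differ
  Position 3: 'a' vs 'd' => differ
  Position 4: 'a' vs 'c' => differ
Total differences (Hamming distance): 5

5


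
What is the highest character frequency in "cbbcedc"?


Input: cbbcedc
Character counts:
  'b': 2
  'c': 3
  'd': 1
  'e': 1
Maximum frequency: 3

3


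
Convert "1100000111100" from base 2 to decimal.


Input: "1100000111100" in base 2
Positional expansion:
  Digit '1' (value 1) x 2^12 = 4096
  Digit '1' (value 1) x 2^11 = 2048
  Digit '0' (value 0) x 2^10 = 0
  Digit '0' (value 0) x 2^9 = 0
  Digit '0' (value 0) x 2^8 = 0
  Digit '0' (value 0) x 2^7 = 0
  Digit '0' (value 0) x 2^6 = 0
  Digit '1' (value 1) x 2^5 = 32
  Digit '1' (value 1) x 2^4 = 16
  Digit '1' (value 1) x 2^3 = 8
  Digit '1' (value 1) x 2^2 = 4
  Digit '0' (value 0) x 2^1 = 0
  Digit '0' (value 0) x 2^0 = 0
Sum = 6204

6204


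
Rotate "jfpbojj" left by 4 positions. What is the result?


Input: "jfpbojj", rotate left by 4
First 4 characters: "jfpb"
Remaining characters: "ojj"
Concatenate remaining + first: "ojj" + "jfpb" = "ojjjfpb"

ojjjfpb


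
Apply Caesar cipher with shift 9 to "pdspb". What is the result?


Caesar cipher: shift "pdspb" by 9
  'p' (pos 15) + 9 = pos 24 = 'y'
  'd' (pos 3) + 9 = pos 12 = 'm'
  's' (pos 18) + 9 = pos 1 = 'b'
  'p' (pos 15) + 9 = pos 24 = 'y'
  'b' (pos 1) + 9 = pos 10 = 'k'
Result: ymbyk

ymbyk


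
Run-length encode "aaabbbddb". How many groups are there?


Input: aaabbbddb
Scanning for consecutive runs:
  Group 1: 'a' x 3 (positions 0-2)
  Group 2: 'b' x 3 (positions 3-5)
  Group 3: 'd' x 2 (positions 6-7)
  Group 4: 'b' x 1 (positions 8-8)
Total groups: 4

4


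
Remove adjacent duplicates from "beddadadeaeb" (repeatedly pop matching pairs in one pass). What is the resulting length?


Input: beddadadeaeb
Stack-based adjacent duplicate removal:
  Read 'b': push. Stack: b
  Read 'e': push. Stack: be
  Read 'd': push. Stack: bed
  Read 'd': matches stack top 'd' => pop. Stack: be
  Read 'a': push. Stack: bea
  Read 'd': push. Stack: bead
  Read 'a': push. Stack: beada
  Read 'd': push. Stack: beadad
  Read 'e': push. Stack: beadade
  Read 'a': push. Stack: beadadea
  Read 'e': push. Stack: beadadeae
  Read 'b': push. Stack: beadadeaeb
Final stack: "beadadeaeb" (length 10)

10


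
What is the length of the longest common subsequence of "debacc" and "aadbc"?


LCS of "debacc" and "aadbc"
DP table:
           a    a    d    b    c
      0    0    0    0    0    0
  d   0    0    0    1    1    1
  e   0    0    0    1    1    1
  b   0    0    0    1    2    2
  a   0    1    1    1    2    2
  c   0    1    1    1    2    3
  c   0    1    1    1    2    3
LCS length = dp[6][5] = 3

3


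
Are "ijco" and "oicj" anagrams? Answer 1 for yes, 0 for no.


Strings: "ijco", "oicj"
Sorted first:  cijo
Sorted second: cijo
Sorted forms match => anagrams

1


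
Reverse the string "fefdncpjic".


Input: fefdncpjic
Reading characters right to left:
  Position 9: 'c'
  Position 8: 'i'
  Position 7: 'j'
  Position 6: 'p'
  Position 5: 'c'
  Position 4: 'n'
  Position 3: 'd'
  Position 2: 'f'
  Position 1: 'e'
  Position 0: 'f'
Reversed: cijpcndfef

cijpcndfef


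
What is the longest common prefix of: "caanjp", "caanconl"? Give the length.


Words: caanjp, caanconl
  Position 0: all 'c' => match
  Position 1: all 'a' => match
  Position 2: all 'a' => match
  Position 3: all 'n' => match
  Position 4: ('j', 'c') => mismatch, stop
LCP = "caan" (length 4)

4


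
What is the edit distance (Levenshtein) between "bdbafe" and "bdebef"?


Computing edit distance: "bdbafe" -> "bdebef"
DP table:
           b    d    e    b    e    f
      0    1    2    3    4    5    6
  b   1    0    1    2    3    4    5
  d   2    1    0    1    2    3    4
  b   3    2    1    1    1    2    3
  a   4    3    2    2    2    2    3
  f   5    4    3    3    3    3    2
  e   6    5    4    3    4    3    3
Edit distance = dp[6][6] = 3

3


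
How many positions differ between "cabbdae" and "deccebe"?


Comparing "cabbdae" and "deccebe" position by position:
  Position 0: 'c' vs 'd' => DIFFER
  Position 1: 'a' vs 'e' => DIFFER
  Position 2: 'b' vs 'c' => DIFFER
  Position 3: 'b' vs 'c' => DIFFER
  Position 4: 'd' vs 'e' => DIFFER
  Position 5: 'a' vs 'b' => DIFFER
  Position 6: 'e' vs 'e' => same
Positions that differ: 6

6


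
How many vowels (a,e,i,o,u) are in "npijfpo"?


Input: npijfpo
Checking each character:
  'n' at position 0: consonant
  'p' at position 1: consonant
  'i' at position 2: vowel (running total: 1)
  'j' at position 3: consonant
  'f' at position 4: consonant
  'p' at position 5: consonant
  'o' at position 6: vowel (running total: 2)
Total vowels: 2

2


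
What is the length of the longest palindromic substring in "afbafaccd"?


Input: "afbafaccd"
Checking substrings for palindromes:
  [3:6] "afa" (len 3) => palindrome
  [6:8] "cc" (len 2) => palindrome
Longest palindromic substring: "afa" with length 3

3


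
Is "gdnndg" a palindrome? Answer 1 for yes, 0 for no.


Input: gdnndg
Reversed: gdnndg
  Compare pos 0 ('g') with pos 5 ('g'): match
  Compare pos 1 ('d') with pos 4 ('d'): match
  Compare pos 2 ('n') with pos 3 ('n'): match
Result: palindrome

1


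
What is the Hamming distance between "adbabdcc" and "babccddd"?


Comparing "adbabdcc" and "babccddd" position by position:
  Position 0: 'a' vs 'b' => differ
  Position 1: 'd' vs 'a' => differ
  Position 2: 'b' vs 'b' => same
  Position 3: 'a' vs 'c' => differ
  Position 4: 'b' vs 'c' => differ
  Position 5: 'd' vs 'd' => same
  Position 6: 'c' vs 'd' => differ
  Position 7: 'c' vs 'd' => differ
Total differences (Hamming distance): 6

6


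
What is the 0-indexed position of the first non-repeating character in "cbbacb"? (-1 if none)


Input: cbbacb
Character frequencies:
  'a': 1
  'b': 3
  'c': 2
Scanning left to right for freq == 1:
  Position 0 ('c'): freq=2, skip
  Position 1 ('b'): freq=3, skip
  Position 2 ('b'): freq=3, skip
  Position 3 ('a'): unique! => answer = 3

3


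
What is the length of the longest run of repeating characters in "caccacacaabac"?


Input: "caccacacaabac"
Scanning for longest run:
  Position 1 ('a'): new char, reset run to 1
  Position 2 ('c'): new char, reset run to 1
  Position 3 ('c'): continues run of 'c', length=2
  Position 4 ('a'): new char, reset run to 1
  Position 5 ('c'): new char, reset run to 1
  Position 6 ('a'): new char, reset run to 1
  Position 7 ('c'): new char, reset run to 1
  Position 8 ('a'): new char, reset run to 1
  Position 9 ('a'): continues run of 'a', length=2
  Position 10 ('b'): new char, reset run to 1
  Position 11 ('a'): new char, reset run to 1
  Position 12 ('c'): new char, reset run to 1
Longest run: 'c' with length 2

2


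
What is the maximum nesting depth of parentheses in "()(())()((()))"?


Input: "()(())()((()))"
Tracking depth:
  Position 0 '(': depth becomes 1
  Position 1 ')': depth becomes 0
  Position 2 '(': depth becomes 1
  Position 3 '(': depth becomes 2
  Position 4 ')': depth becomes 1
  Position 5 ')': depth becomes 0
  Position 6 '(': depth becomes 1
  Position 7 ')': depth becomes 0
  Position 8 '(': depth becomes 1
  Position 9 '(': depth becomes 2
  Position 10 '(': depth becomes 3
  Position 11 ')': depth becomes 2
  Position 12 ')': depth becomes 1
  Position 13 ')': depth becomes 0
Maximum depth reached: 3

3


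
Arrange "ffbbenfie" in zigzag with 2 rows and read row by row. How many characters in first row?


Zigzag "ffbbenfie" into 2 rows:
Placing characters:
  'f' => row 0
  'f' => row 1
  'b' => row 0
  'b' => row 1
  'e' => row 0
  'n' => row 1
  'f' => row 0
  'i' => row 1
  'e' => row 0
Rows:
  Row 0: "fbefe"
  Row 1: "fbni"
First row length: 5

5


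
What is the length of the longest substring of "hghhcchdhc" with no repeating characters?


Input: "hghhcchdhc"
Sliding window (track last position of each char):
  Position 0 ('h'): window [0,0] length 1 -- new best
  Position 1 ('g'): window [0,1] length 2 -- new best
  Position 2 ('h'): repeat (last at 0), move window start to 1
  Position 2 ('h'): window [1,2] length 2
  Position 3 ('h'): repeat (last at 2), move window start to 3
  Position 3 ('h'): window [3,3] length 1
  Position 4 ('c'): window [3,4] length 2
  Position 5 ('c'): repeat (last at 4), move window start to 5
  Position 5 ('c'): window [5,5] length 1
  Position 6 ('h'): window [5,6] length 2
  Position 7 ('d'): window [5,7] length 3 -- new best
  Position 8 ('h'): repeat (last at 6), move window start to 7
  Position 8 ('h'): window [7,8] length 2
  Position 9 ('c'): window [7,9] length 3
Longest substring with no repeats: "chd" with length 3

3


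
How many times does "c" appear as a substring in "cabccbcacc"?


Searching for "c" in "cabccbcacc"
Scanning each position:
  Position 0: "c" => MATCH
  Position 1: "a" => no
  Position 2: "b" => no
  Position 3: "c" => MATCH
  Position 4: "c" => MATCH
  Position 5: "b" => no
  Position 6: "c" => MATCH
  Position 7: "a" => no
  Position 8: "c" => MATCH
  Position 9: "c" => MATCH
Total occurrences: 6

6


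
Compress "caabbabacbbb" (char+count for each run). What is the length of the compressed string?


Input: caabbabacbbb
Runs:
  'c' x 1 => "c1"
  'a' x 2 => "a2"
  'b' x 2 => "b2"
  'a' x 1 => "a1"
  'b' x 1 => "b1"
  'a' x 1 => "a1"
  'c' x 1 => "c1"
  'b' x 3 => "b3"
Compressed: "c1a2b2a1b1a1c1b3"
Compressed length: 16

16


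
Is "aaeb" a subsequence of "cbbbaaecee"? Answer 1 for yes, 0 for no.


Check if "aaeb" is a subsequence of "cbbbaaecee"
Greedy scan:
  Position 0 ('c'): no match needed
  Position 1 ('b'): no match needed
  Position 2 ('b'): no match needed
  Position 3 ('b'): no match needed
  Position 4 ('a'): matches sub[0] = 'a'
  Position 5 ('a'): matches sub[1] = 'a'
  Position 6 ('e'): matches sub[2] = 'e'
  Position 7 ('c'): no match needed
  Position 8 ('e'): no match needed
  Position 9 ('e'): no match needed
Only matched 3/4 characters => not a subsequence

0


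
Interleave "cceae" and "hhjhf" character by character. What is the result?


Interleaving "cceae" and "hhjhf":
  Position 0: 'c' from first, 'h' from second => "ch"
  Position 1: 'c' from first, 'h' from second => "ch"
  Position 2: 'e' from first, 'j' from second => "ej"
  Position 3: 'a' from first, 'h' from second => "ah"
  Position 4: 'e' from first, 'f' from second => "ef"
Result: chchejahef

chchejahef


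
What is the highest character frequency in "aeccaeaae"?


Input: aeccaeaae
Character counts:
  'a': 4
  'c': 2
  'e': 3
Maximum frequency: 4

4


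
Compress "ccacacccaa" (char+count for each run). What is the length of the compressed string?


Input: ccacacccaa
Runs:
  'c' x 2 => "c2"
  'a' x 1 => "a1"
  'c' x 1 => "c1"
  'a' x 1 => "a1"
  'c' x 3 => "c3"
  'a' x 2 => "a2"
Compressed: "c2a1c1a1c3a2"
Compressed length: 12

12


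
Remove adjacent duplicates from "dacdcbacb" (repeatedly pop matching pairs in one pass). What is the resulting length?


Input: dacdcbacb
Stack-based adjacent duplicate removal:
  Read 'd': push. Stack: d
  Read 'a': push. Stack: da
  Read 'c': push. Stack: dac
  Read 'd': push. Stack: dacd
  Read 'c': push. Stack: dacdc
  Read 'b': push. Stack: dacdcb
  Read 'a': push. Stack: dacdcba
  Read 'c': push. Stack: dacdcbac
  Read 'b': push. Stack: dacdcbacb
Final stack: "dacdcbacb" (length 9)

9


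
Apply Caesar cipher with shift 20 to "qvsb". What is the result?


Caesar cipher: shift "qvsb" by 20
  'q' (pos 16) + 20 = pos 10 = 'k'
  'v' (pos 21) + 20 = pos 15 = 'p'
  's' (pos 18) + 20 = pos 12 = 'm'
  'b' (pos 1) + 20 = pos 21 = 'v'
Result: kpmv

kpmv


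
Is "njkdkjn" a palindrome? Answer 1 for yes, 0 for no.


Input: njkdkjn
Reversed: njkdkjn
  Compare pos 0 ('n') with pos 6 ('n'): match
  Compare pos 1 ('j') with pos 5 ('j'): match
  Compare pos 2 ('k') with pos 4 ('k'): match
Result: palindrome

1


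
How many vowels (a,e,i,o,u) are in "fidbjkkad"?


Input: fidbjkkad
Checking each character:
  'f' at position 0: consonant
  'i' at position 1: vowel (running total: 1)
  'd' at position 2: consonant
  'b' at position 3: consonant
  'j' at position 4: consonant
  'k' at position 5: consonant
  'k' at position 6: consonant
  'a' at position 7: vowel (running total: 2)
  'd' at position 8: consonant
Total vowels: 2

2


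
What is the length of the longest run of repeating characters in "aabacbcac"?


Input: "aabacbcac"
Scanning for longest run:
  Position 1 ('a'): continues run of 'a', length=2
  Position 2 ('b'): new char, reset run to 1
  Position 3 ('a'): new char, reset run to 1
  Position 4 ('c'): new char, reset run to 1
  Position 5 ('b'): new char, reset run to 1
  Position 6 ('c'): new char, reset run to 1
  Position 7 ('a'): new char, reset run to 1
  Position 8 ('c'): new char, reset run to 1
Longest run: 'a' with length 2

2


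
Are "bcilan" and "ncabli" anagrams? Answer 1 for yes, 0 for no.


Strings: "bcilan", "ncabli"
Sorted first:  abciln
Sorted second: abciln
Sorted forms match => anagrams

1


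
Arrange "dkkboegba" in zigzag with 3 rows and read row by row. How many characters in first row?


Zigzag "dkkboegba" into 3 rows:
Placing characters:
  'd' => row 0
  'k' => row 1
  'k' => row 2
  'b' => row 1
  'o' => row 0
  'e' => row 1
  'g' => row 2
  'b' => row 1
  'a' => row 0
Rows:
  Row 0: "doa"
  Row 1: "kbeb"
  Row 2: "kg"
First row length: 3

3


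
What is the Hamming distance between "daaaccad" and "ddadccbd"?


Comparing "daaaccad" and "ddadccbd" position by position:
  Position 0: 'd' vs 'd' => same
  Position 1: 'a' vs 'd' => differ
  Position 2: 'a' vs 'a' => same
  Position 3: 'a' vs 'd' => differ
  Position 4: 'c' vs 'c' => same
  Position 5: 'c' vs 'c' => same
  Position 6: 'a' vs 'b' => differ
  Position 7: 'd' vs 'd' => same
Total differences (Hamming distance): 3

3


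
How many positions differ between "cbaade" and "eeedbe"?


Comparing "cbaade" and "eeedbe" position by position:
  Position 0: 'c' vs 'e' => DIFFER
  Position 1: 'b' vs 'e' => DIFFER
  Position 2: 'a' vs 'e' => DIFFER
  Position 3: 'a' vs 'd' => DIFFER
  Position 4: 'd' vs 'b' => DIFFER
  Position 5: 'e' vs 'e' => same
Positions that differ: 5

5


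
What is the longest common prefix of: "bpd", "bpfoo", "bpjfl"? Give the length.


Words: bpd, bpfoo, bpjfl
  Position 0: all 'b' => match
  Position 1: all 'p' => match
  Position 2: ('d', 'f', 'j') => mismatch, stop
LCP = "bp" (length 2)

2


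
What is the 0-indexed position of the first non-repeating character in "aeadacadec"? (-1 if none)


Input: aeadacadec
Character frequencies:
  'a': 4
  'c': 2
  'd': 2
  'e': 2
Scanning left to right for freq == 1:
  Position 0 ('a'): freq=4, skip
  Position 1 ('e'): freq=2, skip
  Position 2 ('a'): freq=4, skip
  Position 3 ('d'): freq=2, skip
  Position 4 ('a'): freq=4, skip
  Position 5 ('c'): freq=2, skip
  Position 6 ('a'): freq=4, skip
  Position 7 ('d'): freq=2, skip
  Position 8 ('e'): freq=2, skip
  Position 9 ('c'): freq=2, skip
  No unique character found => answer = -1

-1


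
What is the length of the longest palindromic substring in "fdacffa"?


Input: "fdacffa"
Checking substrings for palindromes:
  [4:6] "ff" (len 2) => palindrome
Longest palindromic substring: "ff" with length 2

2


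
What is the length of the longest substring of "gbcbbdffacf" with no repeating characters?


Input: "gbcbbdffacf"
Sliding window (track last position of each char):
  Position 0 ('g'): window [0,0] length 1 -- new best
  Position 1 ('b'): window [0,1] length 2 -- new best
  Position 2 ('c'): window [0,2] length 3 -- new best
  Position 3 ('b'): repeat (last at 1), move window start to 2
  Position 3 ('b'): window [2,3] length 2
  Position 4 ('b'): repeat (last at 3), move window start to 4
  Position 4 ('b'): window [4,4] length 1
  Position 5 ('d'): window [4,5] length 2
  Position 6 ('f'): window [4,6] length 3
  Position 7 ('f'): repeat (last at 6), move window start to 7
  Position 7 ('f'): window [7,7] length 1
  Position 8 ('a'): window [7,8] length 2
  Position 9 ('c'): window [7,9] length 3
  Position 10 ('f'): repeat (last at 7), move window start to 8
  Position 10 ('f'): window [8,10] length 3
Longest substring with no repeats: "gbc" with length 3

3


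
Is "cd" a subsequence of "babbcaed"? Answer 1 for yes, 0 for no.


Check if "cd" is a subsequence of "babbcaed"
Greedy scan:
  Position 0 ('b'): no match needed
  Position 1 ('a'): no match needed
  Position 2 ('b'): no match needed
  Position 3 ('b'): no match needed
  Position 4 ('c'): matches sub[0] = 'c'
  Position 5 ('a'): no match needed
  Position 6 ('e'): no match needed
  Position 7 ('d'): matches sub[1] = 'd'
All 2 characters matched => is a subsequence

1


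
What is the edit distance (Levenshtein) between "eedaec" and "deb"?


Computing edit distance: "eedaec" -> "deb"
DP table:
           d    e    b
      0    1    2    3
  e   1    1    1    2
  e   2    2    1    2
  d   3    2    2    2
  a   4    3    3    3
  e   5    4    3    4
  c   6    5    4    4
Edit distance = dp[6][3] = 4

4


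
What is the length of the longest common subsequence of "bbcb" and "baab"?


LCS of "bbcb" and "baab"
DP table:
           b    a    a    b
      0    0    0    0    0
  b   0    1    1    1    1
  b   0    1    1    1    2
  c   0    1    1    1    2
  b   0    1    1    1    2
LCS length = dp[4][4] = 2

2


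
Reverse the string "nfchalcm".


Input: nfchalcm
Reading characters right to left:
  Position 7: 'm'
  Position 6: 'c'
  Position 5: 'l'
  Position 4: 'a'
  Position 3: 'h'
  Position 2: 'c'
  Position 1: 'f'
  Position 0: 'n'
Reversed: mclahcfn

mclahcfn


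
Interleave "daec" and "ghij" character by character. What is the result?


Interleaving "daec" and "ghij":
  Position 0: 'd' from first, 'g' from second => "dg"
  Position 1: 'a' from first, 'h' from second => "ah"
  Position 2: 'e' from first, 'i' from second => "ei"
  Position 3: 'c' from first, 'j' from second => "cj"
Result: dgaheicj

dgaheicj


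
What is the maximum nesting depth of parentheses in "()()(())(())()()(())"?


Input: "()()(())(())()()(())"
Tracking depth:
  Position 0 '(': depth becomes 1
  Position 1 ')': depth becomes 0
  Position 2 '(': depth becomes 1
  Position 3 ')': depth becomes 0
  Position 4 '(': depth becomes 1
  Position 5 '(': depth becomes 2
  Position 6 ')': depth becomes 1
  Position 7 ')': depth becomes 0
  Position 8 '(': depth becomes 1
  Position 9 '(': depth becomes 2
  Position 10 ')': depth becomes 1
  Position 11 ')': depth becomes 0
  Position 12 '(': depth becomes 1
  Position 13 ')': depth becomes 0
  Position 14 '(': depth becomes 1
  Position 15 ')': depth becomes 0
  Position 16 '(': depth becomes 1
  Position 17 '(': depth becomes 2
  Position 18 ')': depth becomes 1
  Position 19 ')': depth becomes 0
Maximum depth reached: 2

2


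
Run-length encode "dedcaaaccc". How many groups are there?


Input: dedcaaaccc
Scanning for consecutive runs:
  Group 1: 'd' x 1 (positions 0-0)
  Group 2: 'e' x 1 (positions 1-1)
  Group 3: 'd' x 1 (positions 2-2)
  Group 4: 'c' x 1 (positions 3-3)
  Group 5: 'a' x 3 (positions 4-6)
  Group 6: 'c' x 3 (positions 7-9)
Total groups: 6

6


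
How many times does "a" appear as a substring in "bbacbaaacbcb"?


Searching for "a" in "bbacbaaacbcb"
Scanning each position:
  Position 0: "b" => no
  Position 1: "b" => no
  Position 2: "a" => MATCH
  Position 3: "c" => no
  Position 4: "b" => no
  Position 5: "a" => MATCH
  Position 6: "a" => MATCH
  Position 7: "a" => MATCH
  Position 8: "c" => no
  Position 9: "b" => no
  Position 10: "c" => no
  Position 11: "b" => no
Total occurrences: 4

4


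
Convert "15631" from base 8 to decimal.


Input: "15631" in base 8
Positional expansion:
  Digit '1' (value 1) x 8^4 = 4096
  Digit '5' (value 5) x 8^3 = 2560
  Digit '6' (value 6) x 8^2 = 384
  Digit '3' (value 3) x 8^1 = 24
  Digit '1' (value 1) x 8^0 = 1
Sum = 7065

7065


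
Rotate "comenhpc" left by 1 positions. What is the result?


Input: "comenhpc", rotate left by 1
First 1 characters: "c"
Remaining characters: "omenhpc"
Concatenate remaining + first: "omenhpc" + "c" = "omenhpcc"

omenhpcc


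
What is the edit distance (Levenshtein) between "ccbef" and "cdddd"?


Computing edit distance: "ccbef" -> "cdddd"
DP table:
           c    d    d    d    d
      0    1    2    3    4    5
  c   1    0    1    2    3    4
  c   2    1    1    2    3    4
  b   3    2    2    2    3    4
  e   4    3    3    3    3    4
  f   5    4    4    4    4    4
Edit distance = dp[5][5] = 4

4


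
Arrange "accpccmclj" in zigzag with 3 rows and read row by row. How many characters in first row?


Zigzag "accpccmclj" into 3 rows:
Placing characters:
  'a' => row 0
  'c' => row 1
  'c' => row 2
  'p' => row 1
  'c' => row 0
  'c' => row 1
  'm' => row 2
  'c' => row 1
  'l' => row 0
  'j' => row 1
Rows:
  Row 0: "acl"
  Row 1: "cpccj"
  Row 2: "cm"
First row length: 3

3


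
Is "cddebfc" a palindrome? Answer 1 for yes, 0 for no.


Input: cddebfc
Reversed: cfbeddc
  Compare pos 0 ('c') with pos 6 ('c'): match
  Compare pos 1 ('d') with pos 5 ('f'): MISMATCH
  Compare pos 2 ('d') with pos 4 ('b'): MISMATCH
Result: not a palindrome

0


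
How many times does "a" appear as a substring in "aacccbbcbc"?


Searching for "a" in "aacccbbcbc"
Scanning each position:
  Position 0: "a" => MATCH
  Position 1: "a" => MATCH
  Position 2: "c" => no
  Position 3: "c" => no
  Position 4: "c" => no
  Position 5: "b" => no
  Position 6: "b" => no
  Position 7: "c" => no
  Position 8: "b" => no
  Position 9: "c" => no
Total occurrences: 2

2


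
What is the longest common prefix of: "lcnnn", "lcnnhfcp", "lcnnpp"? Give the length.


Words: lcnnn, lcnnhfcp, lcnnpp
  Position 0: all 'l' => match
  Position 1: all 'c' => match
  Position 2: all 'n' => match
  Position 3: all 'n' => match
  Position 4: ('n', 'h', 'p') => mismatch, stop
LCP = "lcnn" (length 4)

4


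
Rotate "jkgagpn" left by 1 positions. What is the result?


Input: "jkgagpn", rotate left by 1
First 1 characters: "j"
Remaining characters: "kgagpn"
Concatenate remaining + first: "kgagpn" + "j" = "kgagpnj"

kgagpnj


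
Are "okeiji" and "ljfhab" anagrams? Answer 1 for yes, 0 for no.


Strings: "okeiji", "ljfhab"
Sorted first:  eiijko
Sorted second: abfhjl
Differ at position 0: 'e' vs 'a' => not anagrams

0


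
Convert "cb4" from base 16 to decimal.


Input: "cb4" in base 16
Positional expansion:
  Digit 'c' (value 12) x 16^2 = 3072
  Digit 'b' (value 11) x 16^1 = 176
  Digit '4' (value 4) x 16^0 = 4
Sum = 3252

3252


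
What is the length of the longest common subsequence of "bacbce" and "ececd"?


LCS of "bacbce" and "ececd"
DP table:
           e    c    e    c    d
      0    0    0    0    0    0
  b   0    0    0    0    0    0
  a   0    0    0    0    0    0
  c   0    0    1    1    1    1
  b   0    0    1    1    1    1
  c   0    0    1    1    2    2
  e   0    1    1    2    2    2
LCS length = dp[6][5] = 2

2


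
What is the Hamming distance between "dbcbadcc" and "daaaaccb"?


Comparing "dbcbadcc" and "daaaaccb" position by position:
  Position 0: 'd' vs 'd' => same
  Position 1: 'b' vs 'a' => differ
  Position 2: 'c' vs 'a' => differ
  Position 3: 'b' vs 'a' => differ
  Position 4: 'a' vs 'a' => same
  Position 5: 'd' vs 'c' => differ
  Position 6: 'c' vs 'c' => same
  Position 7: 'c' vs 'b' => differ
Total differences (Hamming distance): 5

5


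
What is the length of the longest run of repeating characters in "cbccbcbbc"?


Input: "cbccbcbbc"
Scanning for longest run:
  Position 1 ('b'): new char, reset run to 1
  Position 2 ('c'): new char, reset run to 1
  Position 3 ('c'): continues run of 'c', length=2
  Position 4 ('b'): new char, reset run to 1
  Position 5 ('c'): new char, reset run to 1
  Position 6 ('b'): new char, reset run to 1
  Position 7 ('b'): continues run of 'b', length=2
  Position 8 ('c'): new char, reset run to 1
Longest run: 'c' with length 2

2


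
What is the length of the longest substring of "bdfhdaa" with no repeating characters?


Input: "bdfhdaa"
Sliding window (track last position of each char):
  Position 0 ('b'): window [0,0] length 1 -- new best
  Position 1 ('d'): window [0,1] length 2 -- new best
  Position 2 ('f'): window [0,2] length 3 -- new best
  Position 3 ('h'): window [0,3] length 4 -- new best
  Position 4 ('d'): repeat (last at 1), move window start to 2
  Position 4 ('d'): window [2,4] length 3
  Position 5 ('a'): window [2,5] length 4
  Position 6 ('a'): repeat (last at 5), move window start to 6
  Position 6 ('a'): window [6,6] length 1
Longest substring with no repeats: "bdfh" with length 4

4


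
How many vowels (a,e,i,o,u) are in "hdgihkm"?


Input: hdgihkm
Checking each character:
  'h' at position 0: consonant
  'd' at position 1: consonant
  'g' at position 2: consonant
  'i' at position 3: vowel (running total: 1)
  'h' at position 4: consonant
  'k' at position 5: consonant
  'm' at position 6: consonant
Total vowels: 1

1


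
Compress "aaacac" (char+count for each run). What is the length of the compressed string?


Input: aaacac
Runs:
  'a' x 3 => "a3"
  'c' x 1 => "c1"
  'a' x 1 => "a1"
  'c' x 1 => "c1"
Compressed: "a3c1a1c1"
Compressed length: 8

8


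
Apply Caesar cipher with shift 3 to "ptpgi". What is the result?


Caesar cipher: shift "ptpgi" by 3
  'p' (pos 15) + 3 = pos 18 = 's'
  't' (pos 19) + 3 = pos 22 = 'w'
  'p' (pos 15) + 3 = pos 18 = 's'
  'g' (pos 6) + 3 = pos 9 = 'j'
  'i' (pos 8) + 3 = pos 11 = 'l'
Result: swsjl

swsjl


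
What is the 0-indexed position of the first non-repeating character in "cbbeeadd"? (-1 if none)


Input: cbbeeadd
Character frequencies:
  'a': 1
  'b': 2
  'c': 1
  'd': 2
  'e': 2
Scanning left to right for freq == 1:
  Position 0 ('c'): unique! => answer = 0

0


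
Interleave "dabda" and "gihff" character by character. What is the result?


Interleaving "dabda" and "gihff":
  Position 0: 'd' from first, 'g' from second => "dg"
  Position 1: 'a' from first, 'i' from second => "ai"
  Position 2: 'b' from first, 'h' from second => "bh"
  Position 3: 'd' from first, 'f' from second => "df"
  Position 4: 'a' from first, 'f' from second => "af"
Result: dgaibhdfaf

dgaibhdfaf


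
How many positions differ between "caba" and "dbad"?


Comparing "caba" and "dbad" position by position:
  Position 0: 'c' vs 'd' => DIFFER
  Position 1: 'a' vs 'b' => DIFFER
  Position 2: 'b' vs 'a' => DIFFER
  Position 3: 'a' vs 'd' => DIFFER
Positions that differ: 4

4


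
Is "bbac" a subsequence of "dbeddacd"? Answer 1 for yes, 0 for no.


Check if "bbac" is a subsequence of "dbeddacd"
Greedy scan:
  Position 0 ('d'): no match needed
  Position 1 ('b'): matches sub[0] = 'b'
  Position 2 ('e'): no match needed
  Position 3 ('d'): no match needed
  Position 4 ('d'): no match needed
  Position 5 ('a'): no match needed
  Position 6 ('c'): no match needed
  Position 7 ('d'): no match needed
Only matched 1/4 characters => not a subsequence

0


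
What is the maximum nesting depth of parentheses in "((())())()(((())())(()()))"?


Input: "((())())()(((())())(()()))"
Tracking depth:
  Position 0 '(': depth becomes 1
  Position 1 '(': depth becomes 2
  Position 2 '(': depth becomes 3
  Position 3 ')': depth becomes 2
  Position 4 ')': depth becomes 1
  Position 5 '(': depth becomes 2
  Position 6 ')': depth becomes 1
  Position 7 ')': depth becomes 0
  Position 8 '(': depth becomes 1
  Position 9 ')': depth becomes 0
  Position 10 '(': depth becomes 1
  Position 11 '(': depth becomes 2
  Position 12 '(': depth becomes 3
  Position 13 '(': depth becomes 4
  Position 14 ')': depth becomes 3
  Position 15 ')': depth becomes 2
  Position 16 '(': depth becomes 3
  Position 17 ')': depth becomes 2
  Position 18 ')': depth becomes 1
  Position 19 '(': depth becomes 2
  Position 20 '(': depth becomes 3
  Position 21 ')': depth becomes 2
  Position 22 '(': depth becomes 3
  Position 23 ')': depth becomes 2
  Position 24 ')': depth becomes 1
  Position 25 ')': depth becomes 0
Maximum depth reached: 4

4
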